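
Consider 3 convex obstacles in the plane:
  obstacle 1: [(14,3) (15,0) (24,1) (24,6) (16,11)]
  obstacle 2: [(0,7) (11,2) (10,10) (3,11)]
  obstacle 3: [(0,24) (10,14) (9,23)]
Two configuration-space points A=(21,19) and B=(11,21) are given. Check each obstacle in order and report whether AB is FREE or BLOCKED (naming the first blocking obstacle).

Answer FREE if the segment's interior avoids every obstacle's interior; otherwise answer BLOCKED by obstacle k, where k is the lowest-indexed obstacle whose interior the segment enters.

FREE

Obstacle 1 [(14,3) (15,0) (24,1) (24,6) (16,11)]:
  edge (14,3)–(15,0): clear
  edge (15,0)–(24,1): clear
  edge (24,1)–(24,6): clear
  edge (24,6)–(16,11): clear
  edge (16,11)–(14,3): clear
  midpoint (16,20) outside
  → clear
Obstacle 2 [(0,7) (11,2) (10,10) (3,11)]:
  edge (0,7)–(11,2): clear
  edge (11,2)–(10,10): clear
  edge (10,10)–(3,11): clear
  edge (3,11)–(0,7): clear
  midpoint (16,20) outside
  → clear
Obstacle 3 [(0,24) (10,14) (9,23)]:
  edge (0,24)–(10,14): clear
  edge (10,14)–(9,23): clear
  edge (9,23)–(0,24): clear
  midpoint (16,20) outside
  → clear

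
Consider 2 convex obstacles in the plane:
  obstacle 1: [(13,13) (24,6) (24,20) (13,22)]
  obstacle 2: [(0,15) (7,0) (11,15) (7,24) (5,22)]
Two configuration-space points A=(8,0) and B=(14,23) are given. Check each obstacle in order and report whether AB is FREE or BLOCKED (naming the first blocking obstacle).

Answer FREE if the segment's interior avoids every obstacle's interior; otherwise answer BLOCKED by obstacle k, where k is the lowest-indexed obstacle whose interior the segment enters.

Obstacle 1 [(13,13) (24,6) (24,20) (13,22)]:
  edge (13,13)–(24,6): clear
  edge (24,6)–(24,20): clear
  edge (24,20)–(13,22): crosses AB
  edge (13,22)–(13,13): crosses AB
  → BLOCKED
Obstacle 2 [(0,15) (7,0) (11,15) (7,24) (5,22)]:
  edge (0,15)–(7,0): clear
  edge (7,0)–(11,15): clear
  edge (11,15)–(7,24): clear
  edge (7,24)–(5,22): clear
  edge (5,22)–(0,15): clear
  midpoint (11,23/2) outside
  → clear

BLOCKED by obstacle 1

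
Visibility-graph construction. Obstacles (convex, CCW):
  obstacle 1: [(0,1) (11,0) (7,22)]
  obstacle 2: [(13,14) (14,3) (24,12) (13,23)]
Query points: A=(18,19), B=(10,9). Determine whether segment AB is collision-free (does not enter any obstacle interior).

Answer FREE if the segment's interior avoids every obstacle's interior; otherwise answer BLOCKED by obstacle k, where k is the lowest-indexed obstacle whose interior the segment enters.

BLOCKED by obstacle 2

Obstacle 1 [(0,1) (11,0) (7,22)]:
  edge (0,1)–(11,0): clear
  edge (11,0)–(7,22): clear
  edge (7,22)–(0,1): clear
  midpoint (14,14) outside
  → clear
Obstacle 2 [(13,14) (14,3) (24,12) (13,23)]:
  edge (13,14)–(14,3): crosses AB
  edge (14,3)–(24,12): clear
  edge (24,12)–(13,23): crosses AB
  edge (13,23)–(13,14): clear
  → BLOCKED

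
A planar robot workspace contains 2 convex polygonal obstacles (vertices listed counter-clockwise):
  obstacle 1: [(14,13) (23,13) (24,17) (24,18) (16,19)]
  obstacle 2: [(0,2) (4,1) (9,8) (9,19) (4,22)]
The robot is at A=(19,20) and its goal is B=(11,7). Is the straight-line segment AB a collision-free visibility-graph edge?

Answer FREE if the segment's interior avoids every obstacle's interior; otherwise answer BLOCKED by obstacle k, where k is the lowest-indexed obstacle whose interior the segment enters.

BLOCKED by obstacle 1

Obstacle 1 [(14,13) (23,13) (24,17) (24,18) (16,19)]:
  edge (14,13)–(23,13): crosses AB
  edge (23,13)–(24,17): clear
  edge (24,17)–(24,18): clear
  edge (24,18)–(16,19): crosses AB
  edge (16,19)–(14,13): clear
  → BLOCKED
Obstacle 2 [(0,2) (4,1) (9,8) (9,19) (4,22)]:
  edge (0,2)–(4,1): clear
  edge (4,1)–(9,8): clear
  edge (9,8)–(9,19): clear
  edge (9,19)–(4,22): clear
  edge (4,22)–(0,2): clear
  midpoint (15,27/2) outside
  → clear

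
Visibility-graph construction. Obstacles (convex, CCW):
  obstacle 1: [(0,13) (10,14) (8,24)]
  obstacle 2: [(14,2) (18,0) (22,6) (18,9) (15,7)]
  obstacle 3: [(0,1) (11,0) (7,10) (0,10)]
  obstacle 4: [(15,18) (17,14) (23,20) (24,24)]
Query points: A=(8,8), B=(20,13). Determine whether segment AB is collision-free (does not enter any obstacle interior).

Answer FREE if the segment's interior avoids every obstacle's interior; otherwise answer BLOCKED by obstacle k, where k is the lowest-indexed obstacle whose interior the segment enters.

FREE

Obstacle 1 [(0,13) (10,14) (8,24)]:
  edge (0,13)–(10,14): clear
  edge (10,14)–(8,24): clear
  edge (8,24)–(0,13): clear
  midpoint (14,21/2) outside
  → clear
Obstacle 2 [(14,2) (18,0) (22,6) (18,9) (15,7)]:
  edge (14,2)–(18,0): clear
  edge (18,0)–(22,6): clear
  edge (22,6)–(18,9): clear
  edge (18,9)–(15,7): clear
  edge (15,7)–(14,2): clear
  midpoint (14,21/2) outside
  → clear
Obstacle 3 [(0,1) (11,0) (7,10) (0,10)]:
  edge (0,1)–(11,0): clear
  edge (11,0)–(7,10): clear
  edge (7,10)–(0,10): clear
  edge (0,10)–(0,1): clear
  midpoint (14,21/2) outside
  → clear
Obstacle 4 [(15,18) (17,14) (23,20) (24,24)]:
  edge (15,18)–(17,14): clear
  edge (17,14)–(23,20): clear
  edge (23,20)–(24,24): clear
  edge (24,24)–(15,18): clear
  midpoint (14,21/2) outside
  → clear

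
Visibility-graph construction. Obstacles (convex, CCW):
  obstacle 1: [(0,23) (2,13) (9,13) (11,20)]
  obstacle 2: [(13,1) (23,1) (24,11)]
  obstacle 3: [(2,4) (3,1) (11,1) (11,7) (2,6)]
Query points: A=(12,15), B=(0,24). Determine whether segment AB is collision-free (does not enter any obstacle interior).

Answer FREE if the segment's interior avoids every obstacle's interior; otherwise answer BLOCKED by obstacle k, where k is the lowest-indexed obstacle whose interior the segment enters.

BLOCKED by obstacle 1

Obstacle 1 [(0,23) (2,13) (9,13) (11,20)]:
  edge (0,23)–(2,13): clear
  edge (2,13)–(9,13): clear
  edge (9,13)–(11,20): crosses AB
  edge (11,20)–(0,23): crosses AB
  → BLOCKED
Obstacle 2 [(13,1) (23,1) (24,11)]:
  edge (13,1)–(23,1): clear
  edge (23,1)–(24,11): clear
  edge (24,11)–(13,1): clear
  midpoint (6,39/2) outside
  → clear
Obstacle 3 [(2,4) (3,1) (11,1) (11,7) (2,6)]:
  edge (2,4)–(3,1): clear
  edge (3,1)–(11,1): clear
  edge (11,1)–(11,7): clear
  edge (11,7)–(2,6): clear
  edge (2,6)–(2,4): clear
  midpoint (6,39/2) outside
  → clear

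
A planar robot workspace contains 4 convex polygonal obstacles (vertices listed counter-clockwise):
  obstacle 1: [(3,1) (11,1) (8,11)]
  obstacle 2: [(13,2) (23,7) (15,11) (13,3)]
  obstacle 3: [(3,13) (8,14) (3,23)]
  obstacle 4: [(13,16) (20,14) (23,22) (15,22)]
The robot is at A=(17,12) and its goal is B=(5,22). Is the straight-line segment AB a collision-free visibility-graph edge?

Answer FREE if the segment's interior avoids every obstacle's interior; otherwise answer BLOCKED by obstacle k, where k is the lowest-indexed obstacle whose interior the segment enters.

FREE

Obstacle 1 [(3,1) (11,1) (8,11)]:
  edge (3,1)–(11,1): clear
  edge (11,1)–(8,11): clear
  edge (8,11)–(3,1): clear
  midpoint (11,17) outside
  → clear
Obstacle 2 [(13,2) (23,7) (15,11) (13,3)]:
  edge (13,2)–(23,7): clear
  edge (23,7)–(15,11): clear
  edge (15,11)–(13,3): clear
  edge (13,3)–(13,2): clear
  midpoint (11,17) outside
  → clear
Obstacle 3 [(3,13) (8,14) (3,23)]:
  edge (3,13)–(8,14): clear
  edge (8,14)–(3,23): clear
  edge (3,23)–(3,13): clear
  midpoint (11,17) outside
  → clear
Obstacle 4 [(13,16) (20,14) (23,22) (15,22)]:
  edge (13,16)–(20,14): clear
  edge (20,14)–(23,22): clear
  edge (23,22)–(15,22): clear
  edge (15,22)–(13,16): clear
  midpoint (11,17) outside
  → clear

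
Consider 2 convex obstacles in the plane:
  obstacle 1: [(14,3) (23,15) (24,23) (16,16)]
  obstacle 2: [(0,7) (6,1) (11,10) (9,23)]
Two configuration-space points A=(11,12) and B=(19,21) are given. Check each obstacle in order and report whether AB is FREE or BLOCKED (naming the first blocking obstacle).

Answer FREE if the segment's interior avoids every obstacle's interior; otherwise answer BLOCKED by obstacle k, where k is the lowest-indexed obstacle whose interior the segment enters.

FREE

Obstacle 1 [(14,3) (23,15) (24,23) (16,16)]:
  edge (14,3)–(23,15): clear
  edge (23,15)–(24,23): clear
  edge (24,23)–(16,16): clear
  edge (16,16)–(14,3): clear
  midpoint (15,33/2) outside
  → clear
Obstacle 2 [(0,7) (6,1) (11,10) (9,23)]:
  edge (0,7)–(6,1): clear
  edge (6,1)–(11,10): clear
  edge (11,10)–(9,23): clear
  edge (9,23)–(0,7): clear
  midpoint (15,33/2) outside
  → clear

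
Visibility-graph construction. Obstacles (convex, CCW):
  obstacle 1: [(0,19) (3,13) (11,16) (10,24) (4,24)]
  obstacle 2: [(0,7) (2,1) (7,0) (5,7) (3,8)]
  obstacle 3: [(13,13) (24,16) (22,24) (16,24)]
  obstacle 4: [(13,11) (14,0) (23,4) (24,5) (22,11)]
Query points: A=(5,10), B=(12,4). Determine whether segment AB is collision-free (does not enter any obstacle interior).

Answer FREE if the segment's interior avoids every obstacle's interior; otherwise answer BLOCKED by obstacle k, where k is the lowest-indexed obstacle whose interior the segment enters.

FREE

Obstacle 1 [(0,19) (3,13) (11,16) (10,24) (4,24)]:
  edge (0,19)–(3,13): clear
  edge (3,13)–(11,16): clear
  edge (11,16)–(10,24): clear
  edge (10,24)–(4,24): clear
  edge (4,24)–(0,19): clear
  midpoint (17/2,7) outside
  → clear
Obstacle 2 [(0,7) (2,1) (7,0) (5,7) (3,8)]:
  edge (0,7)–(2,1): clear
  edge (2,1)–(7,0): clear
  edge (7,0)–(5,7): clear
  edge (5,7)–(3,8): clear
  edge (3,8)–(0,7): clear
  midpoint (17/2,7) outside
  → clear
Obstacle 3 [(13,13) (24,16) (22,24) (16,24)]:
  edge (13,13)–(24,16): clear
  edge (24,16)–(22,24): clear
  edge (22,24)–(16,24): clear
  edge (16,24)–(13,13): clear
  midpoint (17/2,7) outside
  → clear
Obstacle 4 [(13,11) (14,0) (23,4) (24,5) (22,11)]:
  edge (13,11)–(14,0): clear
  edge (14,0)–(23,4): clear
  edge (23,4)–(24,5): clear
  edge (24,5)–(22,11): clear
  edge (22,11)–(13,11): clear
  midpoint (17/2,7) outside
  → clear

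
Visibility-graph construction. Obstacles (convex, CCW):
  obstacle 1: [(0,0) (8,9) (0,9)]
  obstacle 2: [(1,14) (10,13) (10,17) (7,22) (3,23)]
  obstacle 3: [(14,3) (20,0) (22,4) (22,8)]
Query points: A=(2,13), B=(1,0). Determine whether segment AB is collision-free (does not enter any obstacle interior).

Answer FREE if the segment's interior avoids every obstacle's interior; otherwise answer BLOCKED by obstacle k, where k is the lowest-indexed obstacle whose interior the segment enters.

Obstacle 1 [(0,0) (8,9) (0,9)]:
  edge (0,0)–(8,9): crosses AB
  edge (8,9)–(0,9): crosses AB
  edge (0,9)–(0,0): clear
  → BLOCKED
Obstacle 2 [(1,14) (10,13) (10,17) (7,22) (3,23)]:
  edge (1,14)–(10,13): clear
  edge (10,13)–(10,17): clear
  edge (10,17)–(7,22): clear
  edge (7,22)–(3,23): clear
  edge (3,23)–(1,14): clear
  midpoint (3/2,13/2) outside
  → clear
Obstacle 3 [(14,3) (20,0) (22,4) (22,8)]:
  edge (14,3)–(20,0): clear
  edge (20,0)–(22,4): clear
  edge (22,4)–(22,8): clear
  edge (22,8)–(14,3): clear
  midpoint (3/2,13/2) outside
  → clear

BLOCKED by obstacle 1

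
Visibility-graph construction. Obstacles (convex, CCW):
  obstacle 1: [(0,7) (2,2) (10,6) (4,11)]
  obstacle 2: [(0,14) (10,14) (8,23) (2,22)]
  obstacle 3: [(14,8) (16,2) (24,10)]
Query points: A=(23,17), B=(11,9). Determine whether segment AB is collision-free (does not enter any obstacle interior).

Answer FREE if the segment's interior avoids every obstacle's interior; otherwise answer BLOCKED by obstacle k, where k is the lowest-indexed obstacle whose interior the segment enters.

Obstacle 1 [(0,7) (2,2) (10,6) (4,11)]:
  edge (0,7)–(2,2): clear
  edge (2,2)–(10,6): clear
  edge (10,6)–(4,11): clear
  edge (4,11)–(0,7): clear
  midpoint (17,13) outside
  → clear
Obstacle 2 [(0,14) (10,14) (8,23) (2,22)]:
  edge (0,14)–(10,14): clear
  edge (10,14)–(8,23): clear
  edge (8,23)–(2,22): clear
  edge (2,22)–(0,14): clear
  midpoint (17,13) outside
  → clear
Obstacle 3 [(14,8) (16,2) (24,10)]:
  edge (14,8)–(16,2): clear
  edge (16,2)–(24,10): clear
  edge (24,10)–(14,8): clear
  midpoint (17,13) outside
  → clear

FREE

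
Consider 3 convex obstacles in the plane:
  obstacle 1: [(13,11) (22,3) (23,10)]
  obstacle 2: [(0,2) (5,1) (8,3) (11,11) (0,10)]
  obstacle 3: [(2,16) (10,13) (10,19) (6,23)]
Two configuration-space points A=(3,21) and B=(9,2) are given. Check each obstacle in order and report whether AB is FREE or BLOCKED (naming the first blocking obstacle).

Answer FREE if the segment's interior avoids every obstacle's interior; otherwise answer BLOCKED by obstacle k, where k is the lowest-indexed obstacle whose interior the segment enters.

Obstacle 1 [(13,11) (22,3) (23,10)]:
  edge (13,11)–(22,3): clear
  edge (22,3)–(23,10): clear
  edge (23,10)–(13,11): clear
  midpoint (6,23/2) outside
  → clear
Obstacle 2 [(0,2) (5,1) (8,3) (11,11) (0,10)]:
  edge (0,2)–(5,1): clear
  edge (5,1)–(8,3): clear
  edge (8,3)–(11,11): crosses AB
  edge (11,11)–(0,10): crosses AB
  edge (0,10)–(0,2): clear
  → BLOCKED
Obstacle 3 [(2,16) (10,13) (10,19) (6,23)]:
  edge (2,16)–(10,13): crosses AB
  edge (10,13)–(10,19): clear
  edge (10,19)–(6,23): clear
  edge (6,23)–(2,16): crosses AB
  → BLOCKED

BLOCKED by obstacle 2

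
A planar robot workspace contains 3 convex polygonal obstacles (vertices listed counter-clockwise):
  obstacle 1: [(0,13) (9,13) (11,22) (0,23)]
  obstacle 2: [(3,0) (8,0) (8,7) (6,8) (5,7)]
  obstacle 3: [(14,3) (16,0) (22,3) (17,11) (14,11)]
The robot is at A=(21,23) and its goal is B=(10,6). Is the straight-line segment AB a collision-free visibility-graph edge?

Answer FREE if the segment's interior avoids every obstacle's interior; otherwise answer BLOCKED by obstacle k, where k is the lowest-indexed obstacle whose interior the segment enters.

Obstacle 1 [(0,13) (9,13) (11,22) (0,23)]:
  edge (0,13)–(9,13): clear
  edge (9,13)–(11,22): clear
  edge (11,22)–(0,23): clear
  edge (0,23)–(0,13): clear
  midpoint (31/2,29/2) outside
  → clear
Obstacle 2 [(3,0) (8,0) (8,7) (6,8) (5,7)]:
  edge (3,0)–(8,0): clear
  edge (8,0)–(8,7): clear
  edge (8,7)–(6,8): clear
  edge (6,8)–(5,7): clear
  edge (5,7)–(3,0): clear
  midpoint (31/2,29/2) outside
  → clear
Obstacle 3 [(14,3) (16,0) (22,3) (17,11) (14,11)]:
  edge (14,3)–(16,0): clear
  edge (16,0)–(22,3): clear
  edge (22,3)–(17,11): clear
  edge (17,11)–(14,11): clear
  edge (14,11)–(14,3): clear
  midpoint (31/2,29/2) outside
  → clear

FREE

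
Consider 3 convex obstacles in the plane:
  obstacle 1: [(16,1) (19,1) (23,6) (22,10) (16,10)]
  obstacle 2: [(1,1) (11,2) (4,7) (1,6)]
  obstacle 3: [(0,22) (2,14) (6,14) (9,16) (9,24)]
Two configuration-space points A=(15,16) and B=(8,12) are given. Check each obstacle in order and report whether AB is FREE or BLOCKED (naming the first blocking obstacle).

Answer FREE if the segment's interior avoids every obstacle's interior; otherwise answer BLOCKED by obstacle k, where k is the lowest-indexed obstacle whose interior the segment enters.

FREE

Obstacle 1 [(16,1) (19,1) (23,6) (22,10) (16,10)]:
  edge (16,1)–(19,1): clear
  edge (19,1)–(23,6): clear
  edge (23,6)–(22,10): clear
  edge (22,10)–(16,10): clear
  edge (16,10)–(16,1): clear
  midpoint (23/2,14) outside
  → clear
Obstacle 2 [(1,1) (11,2) (4,7) (1,6)]:
  edge (1,1)–(11,2): clear
  edge (11,2)–(4,7): clear
  edge (4,7)–(1,6): clear
  edge (1,6)–(1,1): clear
  midpoint (23/2,14) outside
  → clear
Obstacle 3 [(0,22) (2,14) (6,14) (9,16) (9,24)]:
  edge (0,22)–(2,14): clear
  edge (2,14)–(6,14): clear
  edge (6,14)–(9,16): clear
  edge (9,16)–(9,24): clear
  edge (9,24)–(0,22): clear
  midpoint (23/2,14) outside
  → clear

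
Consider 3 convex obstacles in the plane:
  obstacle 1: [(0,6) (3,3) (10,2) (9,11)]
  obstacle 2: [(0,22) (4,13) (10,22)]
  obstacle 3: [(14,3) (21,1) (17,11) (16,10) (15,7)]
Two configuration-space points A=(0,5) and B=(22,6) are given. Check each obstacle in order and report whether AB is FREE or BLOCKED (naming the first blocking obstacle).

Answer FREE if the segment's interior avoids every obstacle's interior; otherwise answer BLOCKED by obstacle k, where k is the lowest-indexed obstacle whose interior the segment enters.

Obstacle 1 [(0,6) (3,3) (10,2) (9,11)]:
  edge (0,6)–(3,3): crosses AB
  edge (3,3)–(10,2): clear
  edge (10,2)–(9,11): crosses AB
  edge (9,11)–(0,6): clear
  → BLOCKED
Obstacle 2 [(0,22) (4,13) (10,22)]:
  edge (0,22)–(4,13): clear
  edge (4,13)–(10,22): clear
  edge (10,22)–(0,22): clear
  midpoint (11,11/2) outside
  → clear
Obstacle 3 [(14,3) (21,1) (17,11) (16,10) (15,7)]:
  edge (14,3)–(21,1): clear
  edge (21,1)–(17,11): crosses AB
  edge (17,11)–(16,10): clear
  edge (16,10)–(15,7): clear
  edge (15,7)–(14,3): crosses AB
  → BLOCKED

BLOCKED by obstacle 1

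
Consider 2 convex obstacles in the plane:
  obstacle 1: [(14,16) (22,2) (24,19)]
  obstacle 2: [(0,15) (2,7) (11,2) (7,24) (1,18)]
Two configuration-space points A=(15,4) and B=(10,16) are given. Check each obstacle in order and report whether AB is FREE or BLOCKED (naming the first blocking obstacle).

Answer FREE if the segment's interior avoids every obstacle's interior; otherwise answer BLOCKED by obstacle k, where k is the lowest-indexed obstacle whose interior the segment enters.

FREE

Obstacle 1 [(14,16) (22,2) (24,19)]:
  edge (14,16)–(22,2): clear
  edge (22,2)–(24,19): clear
  edge (24,19)–(14,16): clear
  midpoint (25/2,10) outside
  → clear
Obstacle 2 [(0,15) (2,7) (11,2) (7,24) (1,18)]:
  edge (0,15)–(2,7): clear
  edge (2,7)–(11,2): clear
  edge (11,2)–(7,24): clear
  edge (7,24)–(1,18): clear
  edge (1,18)–(0,15): clear
  midpoint (25/2,10) outside
  → clear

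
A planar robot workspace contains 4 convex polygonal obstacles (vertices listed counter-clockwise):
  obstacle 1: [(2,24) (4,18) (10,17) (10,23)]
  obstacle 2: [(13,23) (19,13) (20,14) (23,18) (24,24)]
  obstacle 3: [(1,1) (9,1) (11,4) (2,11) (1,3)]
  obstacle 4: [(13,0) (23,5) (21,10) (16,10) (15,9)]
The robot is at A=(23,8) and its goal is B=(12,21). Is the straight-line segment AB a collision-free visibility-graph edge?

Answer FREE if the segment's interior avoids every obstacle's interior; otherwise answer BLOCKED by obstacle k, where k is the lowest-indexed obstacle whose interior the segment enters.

FREE

Obstacle 1 [(2,24) (4,18) (10,17) (10,23)]:
  edge (2,24)–(4,18): clear
  edge (4,18)–(10,17): clear
  edge (10,17)–(10,23): clear
  edge (10,23)–(2,24): clear
  midpoint (35/2,29/2) outside
  → clear
Obstacle 2 [(13,23) (19,13) (20,14) (23,18) (24,24)]:
  edge (13,23)–(19,13): clear
  edge (19,13)–(20,14): clear
  edge (20,14)–(23,18): clear
  edge (23,18)–(24,24): clear
  edge (24,24)–(13,23): clear
  midpoint (35/2,29/2) outside
  → clear
Obstacle 3 [(1,1) (9,1) (11,4) (2,11) (1,3)]:
  edge (1,1)–(9,1): clear
  edge (9,1)–(11,4): clear
  edge (11,4)–(2,11): clear
  edge (2,11)–(1,3): clear
  edge (1,3)–(1,1): clear
  midpoint (35/2,29/2) outside
  → clear
Obstacle 4 [(13,0) (23,5) (21,10) (16,10) (15,9)]:
  edge (13,0)–(23,5): clear
  edge (23,5)–(21,10): clear
  edge (21,10)–(16,10): clear
  edge (16,10)–(15,9): clear
  edge (15,9)–(13,0): clear
  midpoint (35/2,29/2) outside
  → clear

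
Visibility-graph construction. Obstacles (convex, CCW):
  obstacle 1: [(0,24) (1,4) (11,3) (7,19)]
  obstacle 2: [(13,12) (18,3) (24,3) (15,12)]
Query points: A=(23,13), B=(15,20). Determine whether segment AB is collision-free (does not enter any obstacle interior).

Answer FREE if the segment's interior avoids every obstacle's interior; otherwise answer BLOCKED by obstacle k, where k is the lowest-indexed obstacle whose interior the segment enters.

Obstacle 1 [(0,24) (1,4) (11,3) (7,19)]:
  edge (0,24)–(1,4): clear
  edge (1,4)–(11,3): clear
  edge (11,3)–(7,19): clear
  edge (7,19)–(0,24): clear
  midpoint (19,33/2) outside
  → clear
Obstacle 2 [(13,12) (18,3) (24,3) (15,12)]:
  edge (13,12)–(18,3): clear
  edge (18,3)–(24,3): clear
  edge (24,3)–(15,12): clear
  edge (15,12)–(13,12): clear
  midpoint (19,33/2) outside
  → clear

FREE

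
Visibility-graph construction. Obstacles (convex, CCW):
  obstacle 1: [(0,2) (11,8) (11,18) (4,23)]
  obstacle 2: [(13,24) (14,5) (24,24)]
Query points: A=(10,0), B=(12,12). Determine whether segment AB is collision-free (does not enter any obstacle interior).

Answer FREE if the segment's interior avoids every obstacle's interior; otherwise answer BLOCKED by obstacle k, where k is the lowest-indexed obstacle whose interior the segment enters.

Obstacle 1 [(0,2) (11,8) (11,18) (4,23)]:
  edge (0,2)–(11,8): clear
  edge (11,8)–(11,18): clear
  edge (11,18)–(4,23): clear
  edge (4,23)–(0,2): clear
  midpoint (11,6) outside
  → clear
Obstacle 2 [(13,24) (14,5) (24,24)]:
  edge (13,24)–(14,5): clear
  edge (14,5)–(24,24): clear
  edge (24,24)–(13,24): clear
  midpoint (11,6) outside
  → clear

FREE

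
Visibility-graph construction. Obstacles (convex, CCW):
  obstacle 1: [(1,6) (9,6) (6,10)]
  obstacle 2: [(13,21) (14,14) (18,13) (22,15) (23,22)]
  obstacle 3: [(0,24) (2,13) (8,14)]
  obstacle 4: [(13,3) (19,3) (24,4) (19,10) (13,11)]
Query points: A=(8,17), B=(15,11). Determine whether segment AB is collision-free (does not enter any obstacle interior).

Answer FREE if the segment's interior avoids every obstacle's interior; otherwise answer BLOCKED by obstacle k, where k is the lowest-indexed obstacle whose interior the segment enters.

Obstacle 1 [(1,6) (9,6) (6,10)]:
  edge (1,6)–(9,6): clear
  edge (9,6)–(6,10): clear
  edge (6,10)–(1,6): clear
  midpoint (23/2,14) outside
  → clear
Obstacle 2 [(13,21) (14,14) (18,13) (22,15) (23,22)]:
  edge (13,21)–(14,14): clear
  edge (14,14)–(18,13): clear
  edge (18,13)–(22,15): clear
  edge (22,15)–(23,22): clear
  edge (23,22)–(13,21): clear
  midpoint (23/2,14) outside
  → clear
Obstacle 3 [(0,24) (2,13) (8,14)]:
  edge (0,24)–(2,13): clear
  edge (2,13)–(8,14): clear
  edge (8,14)–(0,24): clear
  midpoint (23/2,14) outside
  → clear
Obstacle 4 [(13,3) (19,3) (24,4) (19,10) (13,11)]:
  edge (13,3)–(19,3): clear
  edge (19,3)–(24,4): clear
  edge (24,4)–(19,10): clear
  edge (19,10)–(13,11): clear
  edge (13,11)–(13,3): clear
  midpoint (23/2,14) outside
  → clear

FREE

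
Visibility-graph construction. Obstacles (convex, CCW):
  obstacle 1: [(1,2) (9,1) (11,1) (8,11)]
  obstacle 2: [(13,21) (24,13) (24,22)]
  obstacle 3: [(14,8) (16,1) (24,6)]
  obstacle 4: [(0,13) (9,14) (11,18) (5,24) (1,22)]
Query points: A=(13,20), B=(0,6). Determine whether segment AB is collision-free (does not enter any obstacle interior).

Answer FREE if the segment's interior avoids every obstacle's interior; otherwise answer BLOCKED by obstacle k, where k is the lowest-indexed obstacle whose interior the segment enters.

Obstacle 1 [(1,2) (9,1) (11,1) (8,11)]:
  edge (1,2)–(9,1): clear
  edge (9,1)–(11,1): clear
  edge (11,1)–(8,11): clear
  edge (8,11)–(1,2): clear
  midpoint (13/2,13) outside
  → clear
Obstacle 2 [(13,21) (24,13) (24,22)]:
  edge (13,21)–(24,13): clear
  edge (24,13)–(24,22): clear
  edge (24,22)–(13,21): clear
  midpoint (13/2,13) outside
  → clear
Obstacle 3 [(14,8) (16,1) (24,6)]:
  edge (14,8)–(16,1): clear
  edge (16,1)–(24,6): clear
  edge (24,6)–(14,8): clear
  midpoint (13/2,13) outside
  → clear
Obstacle 4 [(0,13) (9,14) (11,18) (5,24) (1,22)]:
  edge (0,13)–(9,14): crosses AB
  edge (9,14)–(11,18): crosses AB
  edge (11,18)–(5,24): clear
  edge (5,24)–(1,22): clear
  edge (1,22)–(0,13): clear
  → BLOCKED

BLOCKED by obstacle 4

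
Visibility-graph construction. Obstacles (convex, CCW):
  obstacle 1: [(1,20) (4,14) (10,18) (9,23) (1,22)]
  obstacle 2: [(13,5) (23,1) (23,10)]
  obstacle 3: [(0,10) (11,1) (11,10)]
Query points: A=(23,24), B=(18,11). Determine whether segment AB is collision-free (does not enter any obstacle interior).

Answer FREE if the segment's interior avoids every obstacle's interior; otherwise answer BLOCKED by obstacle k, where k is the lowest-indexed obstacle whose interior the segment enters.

FREE

Obstacle 1 [(1,20) (4,14) (10,18) (9,23) (1,22)]:
  edge (1,20)–(4,14): clear
  edge (4,14)–(10,18): clear
  edge (10,18)–(9,23): clear
  edge (9,23)–(1,22): clear
  edge (1,22)–(1,20): clear
  midpoint (41/2,35/2) outside
  → clear
Obstacle 2 [(13,5) (23,1) (23,10)]:
  edge (13,5)–(23,1): clear
  edge (23,1)–(23,10): clear
  edge (23,10)–(13,5): clear
  midpoint (41/2,35/2) outside
  → clear
Obstacle 3 [(0,10) (11,1) (11,10)]:
  edge (0,10)–(11,1): clear
  edge (11,1)–(11,10): clear
  edge (11,10)–(0,10): clear
  midpoint (41/2,35/2) outside
  → clear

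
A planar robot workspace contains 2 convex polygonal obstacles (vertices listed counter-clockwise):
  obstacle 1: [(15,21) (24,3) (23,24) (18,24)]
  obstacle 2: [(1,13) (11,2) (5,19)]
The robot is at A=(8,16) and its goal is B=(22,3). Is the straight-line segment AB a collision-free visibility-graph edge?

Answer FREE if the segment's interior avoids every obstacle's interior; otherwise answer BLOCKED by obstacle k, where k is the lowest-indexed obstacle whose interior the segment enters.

FREE

Obstacle 1 [(15,21) (24,3) (23,24) (18,24)]:
  edge (15,21)–(24,3): clear
  edge (24,3)–(23,24): clear
  edge (23,24)–(18,24): clear
  edge (18,24)–(15,21): clear
  midpoint (15,19/2) outside
  → clear
Obstacle 2 [(1,13) (11,2) (5,19)]:
  edge (1,13)–(11,2): clear
  edge (11,2)–(5,19): clear
  edge (5,19)–(1,13): clear
  midpoint (15,19/2) outside
  → clear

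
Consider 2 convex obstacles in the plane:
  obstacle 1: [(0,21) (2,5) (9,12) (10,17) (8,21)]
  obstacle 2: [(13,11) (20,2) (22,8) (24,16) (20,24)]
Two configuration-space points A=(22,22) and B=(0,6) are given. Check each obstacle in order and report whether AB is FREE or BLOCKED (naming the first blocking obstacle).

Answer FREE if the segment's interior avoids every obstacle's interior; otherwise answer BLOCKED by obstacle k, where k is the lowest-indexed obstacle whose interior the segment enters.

BLOCKED by obstacle 1

Obstacle 1 [(0,21) (2,5) (9,12) (10,17) (8,21)]:
  edge (0,21)–(2,5): crosses AB
  edge (2,5)–(9,12): clear
  edge (9,12)–(10,17): crosses AB
  edge (10,17)–(8,21): clear
  edge (8,21)–(0,21): clear
  → BLOCKED
Obstacle 2 [(13,11) (20,2) (22,8) (24,16) (20,24)]:
  edge (13,11)–(20,2): clear
  edge (20,2)–(22,8): clear
  edge (22,8)–(24,16): clear
  edge (24,16)–(20,24): crosses AB
  edge (20,24)–(13,11): crosses AB
  → BLOCKED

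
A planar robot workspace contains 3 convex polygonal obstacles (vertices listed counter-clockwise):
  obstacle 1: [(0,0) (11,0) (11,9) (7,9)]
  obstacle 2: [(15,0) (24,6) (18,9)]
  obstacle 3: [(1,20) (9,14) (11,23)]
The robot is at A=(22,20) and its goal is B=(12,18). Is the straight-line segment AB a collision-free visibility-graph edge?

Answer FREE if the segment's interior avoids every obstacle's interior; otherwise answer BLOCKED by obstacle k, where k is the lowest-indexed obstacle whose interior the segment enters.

Obstacle 1 [(0,0) (11,0) (11,9) (7,9)]:
  edge (0,0)–(11,0): clear
  edge (11,0)–(11,9): clear
  edge (11,9)–(7,9): clear
  edge (7,9)–(0,0): clear
  midpoint (17,19) outside
  → clear
Obstacle 2 [(15,0) (24,6) (18,9)]:
  edge (15,0)–(24,6): clear
  edge (24,6)–(18,9): clear
  edge (18,9)–(15,0): clear
  midpoint (17,19) outside
  → clear
Obstacle 3 [(1,20) (9,14) (11,23)]:
  edge (1,20)–(9,14): clear
  edge (9,14)–(11,23): clear
  edge (11,23)–(1,20): clear
  midpoint (17,19) outside
  → clear

FREE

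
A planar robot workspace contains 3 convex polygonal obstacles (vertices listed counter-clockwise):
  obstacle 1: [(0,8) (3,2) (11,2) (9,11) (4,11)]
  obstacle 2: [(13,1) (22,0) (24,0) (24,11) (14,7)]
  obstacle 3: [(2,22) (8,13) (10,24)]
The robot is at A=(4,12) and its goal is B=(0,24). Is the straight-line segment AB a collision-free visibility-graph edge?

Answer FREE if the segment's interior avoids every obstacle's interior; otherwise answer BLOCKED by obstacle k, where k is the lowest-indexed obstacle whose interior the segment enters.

Obstacle 1 [(0,8) (3,2) (11,2) (9,11) (4,11)]:
  edge (0,8)–(3,2): clear
  edge (3,2)–(11,2): clear
  edge (11,2)–(9,11): clear
  edge (9,11)–(4,11): clear
  edge (4,11)–(0,8): clear
  midpoint (2,18) outside
  → clear
Obstacle 2 [(13,1) (22,0) (24,0) (24,11) (14,7)]:
  edge (13,1)–(22,0): clear
  edge (22,0)–(24,0): clear
  edge (24,0)–(24,11): clear
  edge (24,11)–(14,7): clear
  edge (14,7)–(13,1): clear
  midpoint (2,18) outside
  → clear
Obstacle 3 [(2,22) (8,13) (10,24)]:
  edge (2,22)–(8,13): clear
  edge (8,13)–(10,24): clear
  edge (10,24)–(2,22): clear
  midpoint (2,18) outside
  → clear

FREE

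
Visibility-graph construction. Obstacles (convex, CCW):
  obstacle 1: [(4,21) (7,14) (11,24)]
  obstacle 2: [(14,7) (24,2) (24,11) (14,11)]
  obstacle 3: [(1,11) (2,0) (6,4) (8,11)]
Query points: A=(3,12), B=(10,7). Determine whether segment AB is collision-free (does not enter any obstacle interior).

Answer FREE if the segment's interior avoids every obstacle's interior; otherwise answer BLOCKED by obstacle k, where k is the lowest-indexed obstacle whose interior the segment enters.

BLOCKED by obstacle 3

Obstacle 1 [(4,21) (7,14) (11,24)]:
  edge (4,21)–(7,14): clear
  edge (7,14)–(11,24): clear
  edge (11,24)–(4,21): clear
  midpoint (13/2,19/2) outside
  → clear
Obstacle 2 [(14,7) (24,2) (24,11) (14,11)]:
  edge (14,7)–(24,2): clear
  edge (24,2)–(24,11): clear
  edge (24,11)–(14,11): clear
  edge (14,11)–(14,7): clear
  midpoint (13/2,19/2) outside
  → clear
Obstacle 3 [(1,11) (2,0) (6,4) (8,11)]:
  edge (1,11)–(2,0): clear
  edge (2,0)–(6,4): clear
  edge (6,4)–(8,11): crosses AB
  edge (8,11)–(1,11): crosses AB
  → BLOCKED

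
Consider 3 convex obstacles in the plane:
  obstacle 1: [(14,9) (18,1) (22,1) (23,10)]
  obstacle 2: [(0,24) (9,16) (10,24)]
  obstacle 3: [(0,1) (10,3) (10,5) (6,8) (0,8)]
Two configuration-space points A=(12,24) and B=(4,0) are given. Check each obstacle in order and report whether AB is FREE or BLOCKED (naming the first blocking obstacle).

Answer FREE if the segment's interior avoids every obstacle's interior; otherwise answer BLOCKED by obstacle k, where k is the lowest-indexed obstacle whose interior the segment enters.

Obstacle 1 [(14,9) (18,1) (22,1) (23,10)]:
  edge (14,9)–(18,1): clear
  edge (18,1)–(22,1): clear
  edge (22,1)–(23,10): clear
  edge (23,10)–(14,9): clear
  midpoint (8,12) outside
  → clear
Obstacle 2 [(0,24) (9,16) (10,24)]:
  edge (0,24)–(9,16): clear
  edge (9,16)–(10,24): clear
  edge (10,24)–(0,24): clear
  midpoint (8,12) outside
  → clear
Obstacle 3 [(0,1) (10,3) (10,5) (6,8) (0,8)]:
  edge (0,1)–(10,3): crosses AB
  edge (10,3)–(10,5): clear
  edge (10,5)–(6,8): crosses AB
  edge (6,8)–(0,8): clear
  edge (0,8)–(0,1): clear
  → BLOCKED

BLOCKED by obstacle 3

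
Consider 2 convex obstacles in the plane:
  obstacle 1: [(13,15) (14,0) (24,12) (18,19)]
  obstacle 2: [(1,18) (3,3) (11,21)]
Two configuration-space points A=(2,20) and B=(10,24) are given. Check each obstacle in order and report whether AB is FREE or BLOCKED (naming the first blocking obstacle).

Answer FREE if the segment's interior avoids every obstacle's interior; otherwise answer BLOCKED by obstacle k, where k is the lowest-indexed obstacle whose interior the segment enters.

FREE

Obstacle 1 [(13,15) (14,0) (24,12) (18,19)]:
  edge (13,15)–(14,0): clear
  edge (14,0)–(24,12): clear
  edge (24,12)–(18,19): clear
  edge (18,19)–(13,15): clear
  midpoint (6,22) outside
  → clear
Obstacle 2 [(1,18) (3,3) (11,21)]:
  edge (1,18)–(3,3): clear
  edge (3,3)–(11,21): clear
  edge (11,21)–(1,18): clear
  midpoint (6,22) outside
  → clear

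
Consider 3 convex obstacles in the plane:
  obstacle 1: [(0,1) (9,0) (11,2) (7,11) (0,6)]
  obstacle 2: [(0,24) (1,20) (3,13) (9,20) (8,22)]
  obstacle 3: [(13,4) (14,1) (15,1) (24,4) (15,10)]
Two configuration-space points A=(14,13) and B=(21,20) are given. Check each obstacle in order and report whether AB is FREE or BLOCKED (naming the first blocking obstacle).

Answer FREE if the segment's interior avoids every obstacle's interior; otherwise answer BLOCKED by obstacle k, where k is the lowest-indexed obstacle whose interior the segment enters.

Obstacle 1 [(0,1) (9,0) (11,2) (7,11) (0,6)]:
  edge (0,1)–(9,0): clear
  edge (9,0)–(11,2): clear
  edge (11,2)–(7,11): clear
  edge (7,11)–(0,6): clear
  edge (0,6)–(0,1): clear
  midpoint (35/2,33/2) outside
  → clear
Obstacle 2 [(0,24) (1,20) (3,13) (9,20) (8,22)]:
  edge (0,24)–(1,20): clear
  edge (1,20)–(3,13): clear
  edge (3,13)–(9,20): clear
  edge (9,20)–(8,22): clear
  edge (8,22)–(0,24): clear
  midpoint (35/2,33/2) outside
  → clear
Obstacle 3 [(13,4) (14,1) (15,1) (24,4) (15,10)]:
  edge (13,4)–(14,1): clear
  edge (14,1)–(15,1): clear
  edge (15,1)–(24,4): clear
  edge (24,4)–(15,10): clear
  edge (15,10)–(13,4): clear
  midpoint (35/2,33/2) outside
  → clear

FREE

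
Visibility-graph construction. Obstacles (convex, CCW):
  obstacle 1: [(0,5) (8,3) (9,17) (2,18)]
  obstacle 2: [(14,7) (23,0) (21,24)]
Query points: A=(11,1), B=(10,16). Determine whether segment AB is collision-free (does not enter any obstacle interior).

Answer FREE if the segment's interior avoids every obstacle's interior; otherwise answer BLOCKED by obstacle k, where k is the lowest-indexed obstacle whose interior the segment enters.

FREE

Obstacle 1 [(0,5) (8,3) (9,17) (2,18)]:
  edge (0,5)–(8,3): clear
  edge (8,3)–(9,17): clear
  edge (9,17)–(2,18): clear
  edge (2,18)–(0,5): clear
  midpoint (21/2,17/2) outside
  → clear
Obstacle 2 [(14,7) (23,0) (21,24)]:
  edge (14,7)–(23,0): clear
  edge (23,0)–(21,24): clear
  edge (21,24)–(14,7): clear
  midpoint (21/2,17/2) outside
  → clear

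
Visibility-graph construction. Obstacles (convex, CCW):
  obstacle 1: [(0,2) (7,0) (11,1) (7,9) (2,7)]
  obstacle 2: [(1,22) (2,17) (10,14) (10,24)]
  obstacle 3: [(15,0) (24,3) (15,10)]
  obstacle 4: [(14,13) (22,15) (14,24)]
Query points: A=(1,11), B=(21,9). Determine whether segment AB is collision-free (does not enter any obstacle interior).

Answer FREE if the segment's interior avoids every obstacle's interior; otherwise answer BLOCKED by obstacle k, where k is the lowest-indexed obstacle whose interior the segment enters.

BLOCKED by obstacle 3

Obstacle 1 [(0,2) (7,0) (11,1) (7,9) (2,7)]:
  edge (0,2)–(7,0): clear
  edge (7,0)–(11,1): clear
  edge (11,1)–(7,9): clear
  edge (7,9)–(2,7): clear
  edge (2,7)–(0,2): clear
  midpoint (11,10) outside
  → clear
Obstacle 2 [(1,22) (2,17) (10,14) (10,24)]:
  edge (1,22)–(2,17): clear
  edge (2,17)–(10,14): clear
  edge (10,14)–(10,24): clear
  edge (10,24)–(1,22): clear
  midpoint (11,10) outside
  → clear
Obstacle 3 [(15,0) (24,3) (15,10)]:
  edge (15,0)–(24,3): clear
  edge (24,3)–(15,10): crosses AB
  edge (15,10)–(15,0): crosses AB
  → BLOCKED
Obstacle 4 [(14,13) (22,15) (14,24)]:
  edge (14,13)–(22,15): clear
  edge (22,15)–(14,24): clear
  edge (14,24)–(14,13): clear
  midpoint (11,10) outside
  → clear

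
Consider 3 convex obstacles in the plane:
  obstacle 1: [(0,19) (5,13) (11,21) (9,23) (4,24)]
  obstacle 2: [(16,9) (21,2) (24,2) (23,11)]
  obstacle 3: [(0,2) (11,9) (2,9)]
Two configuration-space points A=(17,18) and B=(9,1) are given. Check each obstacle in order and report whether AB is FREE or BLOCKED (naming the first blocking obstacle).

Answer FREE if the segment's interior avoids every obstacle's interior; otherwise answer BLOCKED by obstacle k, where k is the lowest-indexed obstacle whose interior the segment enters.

FREE

Obstacle 1 [(0,19) (5,13) (11,21) (9,23) (4,24)]:
  edge (0,19)–(5,13): clear
  edge (5,13)–(11,21): clear
  edge (11,21)–(9,23): clear
  edge (9,23)–(4,24): clear
  edge (4,24)–(0,19): clear
  midpoint (13,19/2) outside
  → clear
Obstacle 2 [(16,9) (21,2) (24,2) (23,11)]:
  edge (16,9)–(21,2): clear
  edge (21,2)–(24,2): clear
  edge (24,2)–(23,11): clear
  edge (23,11)–(16,9): clear
  midpoint (13,19/2) outside
  → clear
Obstacle 3 [(0,2) (11,9) (2,9)]:
  edge (0,2)–(11,9): clear
  edge (11,9)–(2,9): clear
  edge (2,9)–(0,2): clear
  midpoint (13,19/2) outside
  → clear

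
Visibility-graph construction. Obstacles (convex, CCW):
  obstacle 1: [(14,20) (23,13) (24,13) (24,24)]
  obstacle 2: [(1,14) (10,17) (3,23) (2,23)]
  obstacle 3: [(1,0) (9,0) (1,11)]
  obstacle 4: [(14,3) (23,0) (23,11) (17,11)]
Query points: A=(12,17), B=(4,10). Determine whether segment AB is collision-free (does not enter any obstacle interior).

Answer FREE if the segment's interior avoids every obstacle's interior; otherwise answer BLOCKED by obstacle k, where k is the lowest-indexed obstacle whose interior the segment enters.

FREE

Obstacle 1 [(14,20) (23,13) (24,13) (24,24)]:
  edge (14,20)–(23,13): clear
  edge (23,13)–(24,13): clear
  edge (24,13)–(24,24): clear
  edge (24,24)–(14,20): clear
  midpoint (8,27/2) outside
  → clear
Obstacle 2 [(1,14) (10,17) (3,23) (2,23)]:
  edge (1,14)–(10,17): clear
  edge (10,17)–(3,23): clear
  edge (3,23)–(2,23): clear
  edge (2,23)–(1,14): clear
  midpoint (8,27/2) outside
  → clear
Obstacle 3 [(1,0) (9,0) (1,11)]:
  edge (1,0)–(9,0): clear
  edge (9,0)–(1,11): clear
  edge (1,11)–(1,0): clear
  midpoint (8,27/2) outside
  → clear
Obstacle 4 [(14,3) (23,0) (23,11) (17,11)]:
  edge (14,3)–(23,0): clear
  edge (23,0)–(23,11): clear
  edge (23,11)–(17,11): clear
  edge (17,11)–(14,3): clear
  midpoint (8,27/2) outside
  → clear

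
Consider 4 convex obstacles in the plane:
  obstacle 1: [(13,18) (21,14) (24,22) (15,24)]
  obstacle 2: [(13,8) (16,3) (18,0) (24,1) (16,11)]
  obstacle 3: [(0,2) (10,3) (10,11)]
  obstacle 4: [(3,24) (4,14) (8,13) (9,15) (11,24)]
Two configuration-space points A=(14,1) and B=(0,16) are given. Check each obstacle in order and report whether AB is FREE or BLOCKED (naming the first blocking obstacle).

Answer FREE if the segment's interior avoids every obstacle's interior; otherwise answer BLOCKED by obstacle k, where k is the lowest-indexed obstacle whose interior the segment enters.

BLOCKED by obstacle 3

Obstacle 1 [(13,18) (21,14) (24,22) (15,24)]:
  edge (13,18)–(21,14): clear
  edge (21,14)–(24,22): clear
  edge (24,22)–(15,24): clear
  edge (15,24)–(13,18): clear
  midpoint (7,17/2) outside
  → clear
Obstacle 2 [(13,8) (16,3) (18,0) (24,1) (16,11)]:
  edge (13,8)–(16,3): clear
  edge (16,3)–(18,0): clear
  edge (18,0)–(24,1): clear
  edge (24,1)–(16,11): clear
  edge (16,11)–(13,8): clear
  midpoint (7,17/2) outside
  → clear
Obstacle 3 [(0,2) (10,3) (10,11)]:
  edge (0,2)–(10,3): clear
  edge (10,3)–(10,11): crosses AB
  edge (10,11)–(0,2): crosses AB
  → BLOCKED
Obstacle 4 [(3,24) (4,14) (8,13) (9,15) (11,24)]:
  edge (3,24)–(4,14): clear
  edge (4,14)–(8,13): clear
  edge (8,13)–(9,15): clear
  edge (9,15)–(11,24): clear
  edge (11,24)–(3,24): clear
  midpoint (7,17/2) outside
  → clear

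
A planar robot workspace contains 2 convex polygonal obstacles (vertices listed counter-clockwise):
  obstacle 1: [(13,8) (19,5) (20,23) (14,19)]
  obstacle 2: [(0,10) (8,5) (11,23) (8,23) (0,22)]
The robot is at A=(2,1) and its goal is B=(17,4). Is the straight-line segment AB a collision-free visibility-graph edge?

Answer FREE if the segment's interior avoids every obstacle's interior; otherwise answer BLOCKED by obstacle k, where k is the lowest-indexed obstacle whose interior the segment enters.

FREE

Obstacle 1 [(13,8) (19,5) (20,23) (14,19)]:
  edge (13,8)–(19,5): clear
  edge (19,5)–(20,23): clear
  edge (20,23)–(14,19): clear
  edge (14,19)–(13,8): clear
  midpoint (19/2,5/2) outside
  → clear
Obstacle 2 [(0,10) (8,5) (11,23) (8,23) (0,22)]:
  edge (0,10)–(8,5): clear
  edge (8,5)–(11,23): clear
  edge (11,23)–(8,23): clear
  edge (8,23)–(0,22): clear
  edge (0,22)–(0,10): clear
  midpoint (19/2,5/2) outside
  → clear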